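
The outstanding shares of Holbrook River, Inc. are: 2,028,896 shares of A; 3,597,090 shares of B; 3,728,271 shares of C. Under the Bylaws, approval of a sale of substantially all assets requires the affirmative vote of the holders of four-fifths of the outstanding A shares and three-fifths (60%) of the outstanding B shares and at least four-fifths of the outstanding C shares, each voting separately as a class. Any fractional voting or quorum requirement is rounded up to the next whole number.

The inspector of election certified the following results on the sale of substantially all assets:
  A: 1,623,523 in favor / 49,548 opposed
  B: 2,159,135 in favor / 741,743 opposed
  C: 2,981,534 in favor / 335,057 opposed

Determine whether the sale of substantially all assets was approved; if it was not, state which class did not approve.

Not approved — the C shares did not give the required vote.

A: 4/5 of 2028896 = 1623116.80, rounded up to 1623117; 1,623,117 required, 1,623,523 in favor — approved.
B: 3/5 of 3597090 = 2158254; 2,158,254 required, 2,159,135 in favor — approved.
C: 4/5 of 3728271 = 2982616.80, rounded up to 2982617; 2,982,617 required, 2,981,534 in favor — not approved.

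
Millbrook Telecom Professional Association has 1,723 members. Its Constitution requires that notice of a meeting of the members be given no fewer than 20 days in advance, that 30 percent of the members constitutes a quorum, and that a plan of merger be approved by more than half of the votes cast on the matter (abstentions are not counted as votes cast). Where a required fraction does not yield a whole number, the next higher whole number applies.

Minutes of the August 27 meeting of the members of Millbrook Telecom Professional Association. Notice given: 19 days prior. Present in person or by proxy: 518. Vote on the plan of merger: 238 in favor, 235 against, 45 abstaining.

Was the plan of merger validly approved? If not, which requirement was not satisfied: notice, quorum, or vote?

Notice: 19 days given; 20 required. Not satisfied.
Quorum: 30% of 1,723 = 516.90, rounded up to 517; 518 present. Satisfied.
Vote: requires a majority of the votes cast (518 − 45 abstaining = 473); a majority of 473 is 237, so 237 needed; 238 in favor. Satisfied.

Invalid — notice requirement not satisfied.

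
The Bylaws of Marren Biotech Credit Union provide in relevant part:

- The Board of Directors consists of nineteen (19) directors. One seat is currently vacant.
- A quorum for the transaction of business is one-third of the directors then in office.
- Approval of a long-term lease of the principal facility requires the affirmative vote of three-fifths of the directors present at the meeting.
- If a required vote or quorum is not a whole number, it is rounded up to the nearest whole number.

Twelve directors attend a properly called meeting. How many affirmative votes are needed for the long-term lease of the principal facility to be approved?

8

The long-term lease of the principal facility requires three-fifths of the directors present (12).
3/5 of 12 = 7.20, rounded up to 8.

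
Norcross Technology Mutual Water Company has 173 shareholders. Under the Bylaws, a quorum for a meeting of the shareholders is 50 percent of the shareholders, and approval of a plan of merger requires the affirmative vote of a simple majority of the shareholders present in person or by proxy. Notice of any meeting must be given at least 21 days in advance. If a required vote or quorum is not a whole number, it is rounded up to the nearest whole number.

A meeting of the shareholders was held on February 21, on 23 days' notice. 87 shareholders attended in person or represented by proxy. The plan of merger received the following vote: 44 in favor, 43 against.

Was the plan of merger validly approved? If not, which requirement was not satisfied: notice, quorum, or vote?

Notice: 23 days given; 21 required. Satisfied.
Quorum: 50% of 173 = 86.50, rounded up to 87; 87 present. Satisfied.
Vote: requires a majority of those present (87); a majority of 87 is 44, so 44 needed; 44 in favor. Satisfied.

Valid — all requirements satisfied.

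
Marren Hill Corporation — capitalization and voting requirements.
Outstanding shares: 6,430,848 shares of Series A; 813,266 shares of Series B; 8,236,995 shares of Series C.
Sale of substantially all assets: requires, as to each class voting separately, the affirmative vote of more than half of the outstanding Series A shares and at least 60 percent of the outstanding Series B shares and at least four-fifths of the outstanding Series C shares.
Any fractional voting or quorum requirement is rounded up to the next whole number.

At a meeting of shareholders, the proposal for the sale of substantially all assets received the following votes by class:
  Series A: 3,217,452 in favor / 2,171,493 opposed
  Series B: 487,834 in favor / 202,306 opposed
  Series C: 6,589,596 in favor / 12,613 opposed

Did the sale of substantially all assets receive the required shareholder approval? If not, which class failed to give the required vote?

Series A: a majority of 6430848 is 3215425; 3,215,425 required, 3,217,452 in favor — approved.
Series B: 3/5 of 813266 = 487959.60, rounded up to 487960; 487,960 required, 487,834 in favor — not approved.
Series C: 4/5 of 8236995 = 6589596; 6,589,596 required, 6,589,596 in favor — approved.

Not approved — the Series B shares did not give the required vote.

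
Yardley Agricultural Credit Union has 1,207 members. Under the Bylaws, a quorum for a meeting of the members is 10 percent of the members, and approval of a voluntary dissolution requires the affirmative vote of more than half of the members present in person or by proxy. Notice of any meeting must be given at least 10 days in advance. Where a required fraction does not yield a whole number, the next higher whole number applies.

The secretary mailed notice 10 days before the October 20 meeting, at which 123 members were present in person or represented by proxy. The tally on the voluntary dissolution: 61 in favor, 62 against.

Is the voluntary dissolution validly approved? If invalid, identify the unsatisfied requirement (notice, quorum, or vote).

Notice: 10 days given; 10 required. Satisfied.
Quorum: 10% of 1,207 = 120.70, rounded up to 121; 123 present. Satisfied.
Vote: requires a majority of those present (123); a majority of 123 is 62, so 62 needed; 61 in favor. Not satisfied.

Invalid — vote requirement not satisfied.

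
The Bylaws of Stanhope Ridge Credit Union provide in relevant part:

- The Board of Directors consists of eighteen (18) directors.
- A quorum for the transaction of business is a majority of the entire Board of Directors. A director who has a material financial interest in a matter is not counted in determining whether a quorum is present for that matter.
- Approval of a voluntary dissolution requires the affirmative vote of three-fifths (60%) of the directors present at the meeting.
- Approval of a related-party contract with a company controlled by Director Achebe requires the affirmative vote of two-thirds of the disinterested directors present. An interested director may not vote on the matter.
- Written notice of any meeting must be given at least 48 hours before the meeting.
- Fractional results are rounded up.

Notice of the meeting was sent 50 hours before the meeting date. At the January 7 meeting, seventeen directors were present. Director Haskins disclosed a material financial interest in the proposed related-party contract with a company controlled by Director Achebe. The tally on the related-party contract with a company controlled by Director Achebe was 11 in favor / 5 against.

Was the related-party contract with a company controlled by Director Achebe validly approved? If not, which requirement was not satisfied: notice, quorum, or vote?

Valid — all requirements satisfied.

Notice: 50 hours given; 48 required (50 ≥ 48). Satisfied.
Quorum: 17 present, but the 1 interested director does not count, leaving 16. Quorum is 10. Satisfied.
Vote: the related-party contract with a company controlled by Director Achebe requires two-thirds of the disinterested directors present (17 − 1 = 16). 2/3 of 16 = 10.67, rounded up to 11, so 11 affirmative votes are needed; 11 voted in favor. Satisfied.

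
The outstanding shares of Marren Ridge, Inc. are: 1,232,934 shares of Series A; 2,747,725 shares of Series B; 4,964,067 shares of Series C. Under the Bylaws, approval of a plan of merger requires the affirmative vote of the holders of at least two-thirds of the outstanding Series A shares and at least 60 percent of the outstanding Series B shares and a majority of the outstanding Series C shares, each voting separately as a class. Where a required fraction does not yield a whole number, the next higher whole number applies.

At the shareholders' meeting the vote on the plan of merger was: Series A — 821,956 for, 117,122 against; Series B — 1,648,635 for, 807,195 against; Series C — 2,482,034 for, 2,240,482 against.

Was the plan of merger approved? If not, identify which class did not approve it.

Series A: 2/3 of 1232934 = 821956; 821,956 required, 821,956 in favor — approved.
Series B: 3/5 of 2747725 = 1648635; 1,648,635 required, 1,648,635 in favor — approved.
Series C: a majority of 4964067 is 2482034; 2,482,034 required, 2,482,034 in favor — approved.

Approved — every class gave the required vote.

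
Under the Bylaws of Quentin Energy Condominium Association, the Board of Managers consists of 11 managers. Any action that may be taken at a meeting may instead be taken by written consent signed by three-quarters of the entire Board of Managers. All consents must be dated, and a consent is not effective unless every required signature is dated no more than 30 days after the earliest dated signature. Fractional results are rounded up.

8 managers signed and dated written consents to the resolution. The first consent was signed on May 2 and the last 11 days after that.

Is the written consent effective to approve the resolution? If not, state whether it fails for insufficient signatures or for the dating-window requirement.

Not effective — insufficient signatures.

Signatures required: three-quarters of 11 — 3/4 of 11 = 8.25, rounded up to 9, so 9 needed; 8 signed. Insufficient.
Dating window: the latest signature is 11 days after the earliest; the limit is 30 days. Within the window.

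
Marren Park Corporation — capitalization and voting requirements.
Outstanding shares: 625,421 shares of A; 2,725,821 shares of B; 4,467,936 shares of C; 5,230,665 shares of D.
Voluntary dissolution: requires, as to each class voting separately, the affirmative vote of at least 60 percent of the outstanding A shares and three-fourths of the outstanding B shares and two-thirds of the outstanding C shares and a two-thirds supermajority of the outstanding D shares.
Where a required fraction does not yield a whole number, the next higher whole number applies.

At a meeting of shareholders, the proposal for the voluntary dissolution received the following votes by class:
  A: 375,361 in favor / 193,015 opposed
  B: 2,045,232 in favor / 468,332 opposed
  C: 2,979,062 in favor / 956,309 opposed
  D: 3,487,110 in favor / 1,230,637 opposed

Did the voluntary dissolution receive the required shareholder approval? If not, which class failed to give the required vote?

Approved — every class gave the required vote.

A: 3/5 of 625421 = 375252.60, rounded up to 375253; 375,253 required, 375,361 in favor — approved.
B: 3/4 of 2725821 = 2044365.75, rounded up to 2044366; 2,044,366 required, 2,045,232 in favor — approved.
C: 2/3 of 4467936 = 2978624; 2,978,624 required, 2,979,062 in favor — approved.
D: 2/3 of 5230665 = 3487110; 3,487,110 required, 3,487,110 in favor — approved.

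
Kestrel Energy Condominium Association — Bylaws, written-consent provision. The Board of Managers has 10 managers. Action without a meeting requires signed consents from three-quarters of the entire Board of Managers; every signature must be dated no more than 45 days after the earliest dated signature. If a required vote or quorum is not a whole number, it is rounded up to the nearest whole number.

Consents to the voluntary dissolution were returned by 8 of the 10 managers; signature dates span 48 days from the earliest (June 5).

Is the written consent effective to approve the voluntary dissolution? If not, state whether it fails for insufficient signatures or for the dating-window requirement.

Signatures required: three-quarters of 10 — 3/4 of 10 = 7.50, rounded up to 8, so 8 needed; 8 signed. Sufficient.
Dating window: the latest signature is 48 days after the earliest; the limit is 45 days. Outside the window.

Not effective — dating-window requirement not satisfied.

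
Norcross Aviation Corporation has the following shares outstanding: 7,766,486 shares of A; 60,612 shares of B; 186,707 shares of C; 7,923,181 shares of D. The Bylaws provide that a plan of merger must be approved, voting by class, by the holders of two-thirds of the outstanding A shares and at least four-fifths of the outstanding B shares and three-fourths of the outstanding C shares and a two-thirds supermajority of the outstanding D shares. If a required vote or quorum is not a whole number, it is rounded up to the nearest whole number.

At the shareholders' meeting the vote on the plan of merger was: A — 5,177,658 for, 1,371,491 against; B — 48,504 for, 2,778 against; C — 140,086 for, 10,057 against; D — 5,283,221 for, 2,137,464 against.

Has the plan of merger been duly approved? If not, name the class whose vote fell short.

A: 2/3 of 7766486 = 5177657.33, rounded up to 5177658; 5,177,658 required, 5,177,658 in favor — approved.
B: 4/5 of 60612 = 48489.60, rounded up to 48490; 48,490 required, 48,504 in favor — approved.
C: 3/4 of 186707 = 140030.25, rounded up to 140031; 140,031 required, 140,086 in favor — approved.
D: 2/3 of 7923181 = 5282120.67, rounded up to 5282121; 5,282,121 required, 5,283,221 in favor — approved.

Approved — every class gave the required vote.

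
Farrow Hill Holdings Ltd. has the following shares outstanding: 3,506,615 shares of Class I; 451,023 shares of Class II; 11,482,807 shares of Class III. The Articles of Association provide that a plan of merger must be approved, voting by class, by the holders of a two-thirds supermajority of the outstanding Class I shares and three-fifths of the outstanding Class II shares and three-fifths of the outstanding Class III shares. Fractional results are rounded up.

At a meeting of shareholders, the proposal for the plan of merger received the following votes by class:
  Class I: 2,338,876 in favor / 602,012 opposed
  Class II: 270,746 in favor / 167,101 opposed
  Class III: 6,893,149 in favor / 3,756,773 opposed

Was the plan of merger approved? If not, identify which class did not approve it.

Approved — every class gave the required vote.

Class I: 2/3 of 3506615 = 2337743.33, rounded up to 2337744; 2,337,744 required, 2,338,876 in favor — approved.
Class II: 3/5 of 451023 = 270613.80, rounded up to 270614; 270,614 required, 270,746 in favor — approved.
Class III: 3/5 of 11482807 = 6889684.20, rounded up to 6889685; 6,889,685 required, 6,893,149 in favor — approved.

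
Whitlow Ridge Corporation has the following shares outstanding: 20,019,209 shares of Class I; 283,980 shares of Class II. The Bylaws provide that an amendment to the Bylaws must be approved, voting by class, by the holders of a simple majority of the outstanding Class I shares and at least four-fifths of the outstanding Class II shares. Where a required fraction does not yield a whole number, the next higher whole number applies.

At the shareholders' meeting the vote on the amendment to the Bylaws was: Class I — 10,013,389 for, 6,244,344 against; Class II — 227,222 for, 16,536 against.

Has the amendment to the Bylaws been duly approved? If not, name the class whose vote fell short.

Class I: a majority of 20019209 is 10009605; 10,009,605 required, 10,013,389 in favor — approved.
Class II: 4/5 of 283980 = 227184; 227,184 required, 227,222 in favor — approved.

Approved — every class gave the required vote.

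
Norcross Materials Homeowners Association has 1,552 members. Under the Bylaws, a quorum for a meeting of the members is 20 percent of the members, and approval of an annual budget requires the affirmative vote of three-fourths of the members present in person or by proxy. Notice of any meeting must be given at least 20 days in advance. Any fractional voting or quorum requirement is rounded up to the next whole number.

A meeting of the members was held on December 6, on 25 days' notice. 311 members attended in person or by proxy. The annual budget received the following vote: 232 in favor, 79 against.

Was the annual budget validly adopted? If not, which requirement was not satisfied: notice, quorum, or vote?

Invalid — vote requirement not satisfied.

Notice: 25 days given; 20 required. Satisfied.
Quorum: 20% of 1,552 = 310.40, rounded up to 311; 311 present. Satisfied.
Vote: requires three-fourths of those present (311); 3/4 of 311 = 233.25, rounded up to 234, so 234 needed; 232 in favor. Not satisfied.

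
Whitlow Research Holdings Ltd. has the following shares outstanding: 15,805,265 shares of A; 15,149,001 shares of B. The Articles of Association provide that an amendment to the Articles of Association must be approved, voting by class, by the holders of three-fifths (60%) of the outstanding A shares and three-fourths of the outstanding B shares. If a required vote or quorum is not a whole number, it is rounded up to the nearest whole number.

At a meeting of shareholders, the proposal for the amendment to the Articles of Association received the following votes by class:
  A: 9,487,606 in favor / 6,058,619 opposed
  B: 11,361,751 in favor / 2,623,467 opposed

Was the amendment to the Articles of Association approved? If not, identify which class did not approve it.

A: 3/5 of 15805265 = 9483159; 9,483,159 required, 9,487,606 in favor — approved.
B: 3/4 of 15149001 = 11361750.75, rounded up to 11361751; 11,361,751 required, 11,361,751 in favor — approved.

Approved — every class gave the required vote.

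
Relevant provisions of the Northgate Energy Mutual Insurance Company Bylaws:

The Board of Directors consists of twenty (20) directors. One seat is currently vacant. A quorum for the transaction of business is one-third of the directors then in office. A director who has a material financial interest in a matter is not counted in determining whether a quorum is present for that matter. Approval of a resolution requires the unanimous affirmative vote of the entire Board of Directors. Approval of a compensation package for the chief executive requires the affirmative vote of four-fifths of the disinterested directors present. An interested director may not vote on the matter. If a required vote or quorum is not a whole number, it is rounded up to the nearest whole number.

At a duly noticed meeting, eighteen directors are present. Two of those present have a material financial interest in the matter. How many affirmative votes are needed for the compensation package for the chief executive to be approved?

13

The compensation package for the chief executive requires four-fifths of the disinterested directors present (18 − 2 = 16).
4/5 of 16 = 12.80, rounded up to 13.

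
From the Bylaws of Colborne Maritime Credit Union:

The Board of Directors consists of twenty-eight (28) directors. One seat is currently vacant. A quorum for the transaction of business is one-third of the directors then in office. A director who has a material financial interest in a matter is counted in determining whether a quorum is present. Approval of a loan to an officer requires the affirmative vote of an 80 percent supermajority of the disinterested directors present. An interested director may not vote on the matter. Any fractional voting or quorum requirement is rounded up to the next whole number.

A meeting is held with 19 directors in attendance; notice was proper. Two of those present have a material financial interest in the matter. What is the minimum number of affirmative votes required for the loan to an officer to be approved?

14

The loan to an officer requires four-fifths of the disinterested directors present (19 − 2 = 17).
4/5 of 17 = 13.60, rounded up to 14.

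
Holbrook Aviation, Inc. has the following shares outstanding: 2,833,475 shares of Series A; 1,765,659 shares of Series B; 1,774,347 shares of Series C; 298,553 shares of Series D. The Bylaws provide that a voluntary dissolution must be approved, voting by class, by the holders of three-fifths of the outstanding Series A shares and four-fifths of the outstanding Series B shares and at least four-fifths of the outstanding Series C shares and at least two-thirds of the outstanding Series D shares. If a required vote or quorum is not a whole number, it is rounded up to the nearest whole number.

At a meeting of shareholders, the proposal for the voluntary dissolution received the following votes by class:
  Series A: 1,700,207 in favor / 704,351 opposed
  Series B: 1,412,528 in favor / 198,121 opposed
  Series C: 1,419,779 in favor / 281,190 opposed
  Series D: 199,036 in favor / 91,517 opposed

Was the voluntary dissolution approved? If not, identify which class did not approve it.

Approved — every class gave the required vote.

Series A: 3/5 of 2833475 = 1700085; 1,700,085 required, 1,700,207 in favor — approved.
Series B: 4/5 of 1765659 = 1412527.20, rounded up to 1412528; 1,412,528 required, 1,412,528 in favor — approved.
Series C: 4/5 of 1774347 = 1419477.60, rounded up to 1419478; 1,419,478 required, 1,419,779 in favor — approved.
Series D: 2/3 of 298553 = 199035.33, rounded up to 199036; 199,036 required, 199,036 in favor — approved.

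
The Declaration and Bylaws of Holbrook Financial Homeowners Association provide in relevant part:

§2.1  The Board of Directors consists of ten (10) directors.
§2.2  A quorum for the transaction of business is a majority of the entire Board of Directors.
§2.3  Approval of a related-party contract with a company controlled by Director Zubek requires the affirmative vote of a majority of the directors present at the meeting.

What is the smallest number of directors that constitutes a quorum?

6

A majority of 10 is 6.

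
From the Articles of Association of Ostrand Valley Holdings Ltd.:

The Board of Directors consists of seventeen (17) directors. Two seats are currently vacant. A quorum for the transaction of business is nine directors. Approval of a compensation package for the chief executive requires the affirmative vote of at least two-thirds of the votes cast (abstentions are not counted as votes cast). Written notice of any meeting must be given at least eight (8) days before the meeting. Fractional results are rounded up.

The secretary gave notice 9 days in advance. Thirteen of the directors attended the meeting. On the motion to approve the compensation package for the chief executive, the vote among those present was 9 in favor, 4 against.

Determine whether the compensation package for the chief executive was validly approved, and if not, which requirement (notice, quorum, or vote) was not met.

Notice: 9 days given; 8 required (9 ≥ 8). Satisfied.
Quorum: 13 present; quorum is 9. Satisfied.
Vote: the compensation package for the chief executive requires two-thirds of the votes cast (13). 2/3 of 13 = 8.67, rounded up to 9, so 9 affirmative votes are needed; 9 voted in favor. Satisfied.

Valid — all requirements satisfied.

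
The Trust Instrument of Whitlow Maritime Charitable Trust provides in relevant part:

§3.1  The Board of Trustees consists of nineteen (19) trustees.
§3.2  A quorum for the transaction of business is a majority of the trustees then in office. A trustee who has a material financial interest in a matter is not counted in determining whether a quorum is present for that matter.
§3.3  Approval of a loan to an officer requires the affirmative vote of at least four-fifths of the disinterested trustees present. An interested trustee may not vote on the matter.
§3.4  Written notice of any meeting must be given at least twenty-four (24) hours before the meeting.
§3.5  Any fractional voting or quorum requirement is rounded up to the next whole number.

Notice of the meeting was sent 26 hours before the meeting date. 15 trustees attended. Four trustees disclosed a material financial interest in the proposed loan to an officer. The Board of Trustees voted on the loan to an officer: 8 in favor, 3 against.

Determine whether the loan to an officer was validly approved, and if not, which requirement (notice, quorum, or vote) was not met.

Invalid — vote requirement not satisfied.

Notice: 26 hours given; 24 required (26 ≥ 24). Satisfied.
Quorum: 15 present, but the 4 interested trustees do not count, leaving 11. Quorum is 10. Satisfied.
Vote: the loan to an officer requires four-fifths of the disinterested trustees present (15 − 4 = 11). 4/5 of 11 = 8.80, rounded up to 9, so 9 affirmative votes are needed; 8 voted in favor. Not satisfied.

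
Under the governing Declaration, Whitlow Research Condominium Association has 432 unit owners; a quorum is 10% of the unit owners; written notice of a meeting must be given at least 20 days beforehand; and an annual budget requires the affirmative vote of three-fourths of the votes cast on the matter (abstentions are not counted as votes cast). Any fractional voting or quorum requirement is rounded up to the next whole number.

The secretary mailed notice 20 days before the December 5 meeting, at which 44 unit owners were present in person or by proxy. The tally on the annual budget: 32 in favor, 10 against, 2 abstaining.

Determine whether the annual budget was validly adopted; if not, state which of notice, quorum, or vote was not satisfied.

Notice: 20 days given; 20 required. Satisfied.
Quorum: 10% of 432 = 43.20, rounded up to 44; 44 present. Satisfied.
Vote: requires three-fourths of the votes cast (44 − 2 abstaining = 42); 3/4 of 42 = 31.50, rounded up to 32, so 32 needed; 32 in favor. Satisfied.

Valid — all requirements satisfied.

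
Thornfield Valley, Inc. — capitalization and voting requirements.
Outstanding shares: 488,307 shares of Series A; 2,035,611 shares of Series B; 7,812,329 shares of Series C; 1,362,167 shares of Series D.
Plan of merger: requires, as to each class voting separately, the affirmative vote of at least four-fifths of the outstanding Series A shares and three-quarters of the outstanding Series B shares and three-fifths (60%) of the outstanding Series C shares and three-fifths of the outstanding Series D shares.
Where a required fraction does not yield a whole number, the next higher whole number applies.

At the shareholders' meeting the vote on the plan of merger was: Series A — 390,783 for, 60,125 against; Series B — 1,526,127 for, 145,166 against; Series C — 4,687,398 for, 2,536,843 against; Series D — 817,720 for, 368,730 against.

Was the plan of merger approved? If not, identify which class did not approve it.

Series A: 4/5 of 488307 = 390645.60, rounded up to 390646; 390,646 required, 390,783 in favor — approved.
Series B: 3/4 of 2035611 = 1526708.25, rounded up to 1526709; 1,526,709 required, 1,526,127 in favor — not approved.
Series C: 3/5 of 7812329 = 4687397.40, rounded up to 4687398; 4,687,398 required, 4,687,398 in favor — approved.
Series D: 3/5 of 1362167 = 817300.20, rounded up to 817301; 817,301 required, 817,720 in favor — approved.

Not approved — the Series B shares did not give the required vote.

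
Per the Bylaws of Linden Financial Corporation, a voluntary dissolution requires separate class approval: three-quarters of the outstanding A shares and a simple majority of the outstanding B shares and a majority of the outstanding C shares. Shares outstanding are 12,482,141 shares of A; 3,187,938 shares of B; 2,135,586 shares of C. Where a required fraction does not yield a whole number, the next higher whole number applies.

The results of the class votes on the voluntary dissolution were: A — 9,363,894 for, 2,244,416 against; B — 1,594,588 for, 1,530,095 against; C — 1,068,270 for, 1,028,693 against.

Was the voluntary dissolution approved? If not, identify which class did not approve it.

Approved — every class gave the required vote.

A: 3/4 of 12482141 = 9361605.75, rounded up to 9361606; 9,361,606 required, 9,363,894 in favor — approved.
B: a majority of 3187938 is 1593970; 1,593,970 required, 1,594,588 in favor — approved.
C: a majority of 2135586 is 1067794; 1,067,794 required, 1,068,270 in favor — approved.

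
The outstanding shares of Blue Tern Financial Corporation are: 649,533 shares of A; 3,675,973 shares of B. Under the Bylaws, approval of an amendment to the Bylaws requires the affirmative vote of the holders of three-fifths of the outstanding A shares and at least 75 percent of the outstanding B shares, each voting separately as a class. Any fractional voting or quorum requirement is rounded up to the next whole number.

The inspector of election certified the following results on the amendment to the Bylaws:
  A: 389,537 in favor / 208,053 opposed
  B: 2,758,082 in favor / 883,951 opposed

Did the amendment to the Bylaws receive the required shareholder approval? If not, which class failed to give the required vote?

A: 3/5 of 649533 = 389719.80, rounded up to 389720; 389,720 required, 389,537 in favor — not approved.
B: 3/4 of 3675973 = 2756979.75, rounded up to 2756980; 2,756,980 required, 2,758,082 in favor — approved.

Not approved — the A shares did not give the required vote.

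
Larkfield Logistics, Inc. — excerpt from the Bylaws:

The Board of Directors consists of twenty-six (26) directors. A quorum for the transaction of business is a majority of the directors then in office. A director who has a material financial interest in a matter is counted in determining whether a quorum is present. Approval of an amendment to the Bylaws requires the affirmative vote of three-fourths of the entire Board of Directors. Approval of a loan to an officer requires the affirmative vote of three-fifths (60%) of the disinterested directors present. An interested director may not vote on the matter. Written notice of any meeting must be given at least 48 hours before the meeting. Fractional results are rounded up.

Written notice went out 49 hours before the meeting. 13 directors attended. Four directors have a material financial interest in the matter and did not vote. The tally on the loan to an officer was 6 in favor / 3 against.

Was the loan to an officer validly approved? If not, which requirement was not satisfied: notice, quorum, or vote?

Notice: 49 hours given; 48 required (49 ≥ 48). Satisfied.
Quorum: 13 present (interested directors count toward quorum); quorum is 14. Not satisfied.
Vote: the loan to an officer requires three-fifths of the disinterested directors present (13 − 4 = 9). 3/5 of 9 = 5.40, rounded up to 6, so 6 affirmative votes are needed; 6 voted in favor. Satisfied. (Moot — without a quorum no business can be validly transacted.)

Invalid — quorum requirement not satisfied.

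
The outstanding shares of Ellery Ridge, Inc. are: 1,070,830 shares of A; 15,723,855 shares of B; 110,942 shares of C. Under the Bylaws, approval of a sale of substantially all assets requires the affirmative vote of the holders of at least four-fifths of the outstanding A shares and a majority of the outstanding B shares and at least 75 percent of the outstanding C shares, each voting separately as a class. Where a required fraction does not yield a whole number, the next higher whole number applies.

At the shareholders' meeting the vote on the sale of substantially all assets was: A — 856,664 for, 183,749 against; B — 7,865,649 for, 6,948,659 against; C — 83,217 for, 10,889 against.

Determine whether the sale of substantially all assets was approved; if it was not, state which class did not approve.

Approved — every class gave the required vote.

A: 4/5 of 1070830 = 856664; 856,664 required, 856,664 in favor — approved.
B: a majority of 15723855 is 7861928; 7,861,928 required, 7,865,649 in favor — approved.
C: 3/4 of 110942 = 83206.50, rounded up to 83207; 83,207 required, 83,217 in favor — approved.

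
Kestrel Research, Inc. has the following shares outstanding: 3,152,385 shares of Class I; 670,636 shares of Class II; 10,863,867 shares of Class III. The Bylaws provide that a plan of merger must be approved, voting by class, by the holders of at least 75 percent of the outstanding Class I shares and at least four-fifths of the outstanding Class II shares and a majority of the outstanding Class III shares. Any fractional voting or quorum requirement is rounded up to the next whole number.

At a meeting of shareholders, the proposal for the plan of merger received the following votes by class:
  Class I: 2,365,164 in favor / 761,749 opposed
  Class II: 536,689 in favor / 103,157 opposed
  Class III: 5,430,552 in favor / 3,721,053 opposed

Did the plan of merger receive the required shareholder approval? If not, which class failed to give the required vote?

Not approved — the Class III shares did not give the required vote.

Class I: 3/4 of 3152385 = 2364288.75, rounded up to 2364289; 2,364,289 required, 2,365,164 in favor — approved.
Class II: 4/5 of 670636 = 536508.80, rounded up to 536509; 536,509 required, 536,689 in favor — approved.
Class III: a majority of 10863867 is 5431934; 5,431,934 required, 5,430,552 in favor — not approved.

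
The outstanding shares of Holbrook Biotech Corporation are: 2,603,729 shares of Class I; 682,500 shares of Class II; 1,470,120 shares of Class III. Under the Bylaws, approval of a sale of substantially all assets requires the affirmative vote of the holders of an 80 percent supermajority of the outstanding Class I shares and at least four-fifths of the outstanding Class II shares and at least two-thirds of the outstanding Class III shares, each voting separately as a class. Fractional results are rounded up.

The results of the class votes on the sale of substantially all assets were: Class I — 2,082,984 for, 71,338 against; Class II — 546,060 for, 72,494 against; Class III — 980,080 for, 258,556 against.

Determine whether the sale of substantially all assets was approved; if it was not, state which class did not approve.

Class I: 4/5 of 2603729 = 2082983.20, rounded up to 2082984; 2,082,984 required, 2,082,984 in favor — approved.
Class II: 4/5 of 682500 = 546000; 546,000 required, 546,060 in favor — approved.
Class III: 2/3 of 1470120 = 980080; 980,080 required, 980,080 in favor — approved.

Approved — every class gave the required vote.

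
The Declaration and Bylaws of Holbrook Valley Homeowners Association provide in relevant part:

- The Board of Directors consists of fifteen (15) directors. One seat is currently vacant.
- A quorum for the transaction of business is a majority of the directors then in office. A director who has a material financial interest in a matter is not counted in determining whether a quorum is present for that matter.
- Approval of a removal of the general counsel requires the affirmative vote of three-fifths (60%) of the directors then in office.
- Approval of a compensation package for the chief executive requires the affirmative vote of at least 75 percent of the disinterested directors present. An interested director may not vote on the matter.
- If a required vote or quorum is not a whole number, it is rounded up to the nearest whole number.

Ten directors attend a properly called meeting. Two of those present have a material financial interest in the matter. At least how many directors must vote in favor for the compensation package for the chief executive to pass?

The compensation package for the chief executive requires three-fourths of the disinterested directors present (10 − 2 = 8).
3/4 of 8 = 6.

6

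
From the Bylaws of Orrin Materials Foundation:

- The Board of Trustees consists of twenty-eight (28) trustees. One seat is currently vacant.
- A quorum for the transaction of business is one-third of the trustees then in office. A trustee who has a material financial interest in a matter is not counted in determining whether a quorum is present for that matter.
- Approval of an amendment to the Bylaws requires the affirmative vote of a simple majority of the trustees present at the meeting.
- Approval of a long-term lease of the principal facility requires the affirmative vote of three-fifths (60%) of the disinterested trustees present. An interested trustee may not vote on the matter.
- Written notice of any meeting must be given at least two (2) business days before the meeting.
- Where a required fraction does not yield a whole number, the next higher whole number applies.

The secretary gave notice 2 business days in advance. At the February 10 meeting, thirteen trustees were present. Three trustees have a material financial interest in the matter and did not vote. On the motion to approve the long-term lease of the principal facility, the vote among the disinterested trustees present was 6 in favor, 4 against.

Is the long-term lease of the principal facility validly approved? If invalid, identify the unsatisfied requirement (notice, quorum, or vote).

Notice: 2 business days given; 2 required (2 ≥ 2). Satisfied.
Quorum: 13 present, but the 3 interested trustees do not count, leaving 10. Quorum is 9. Satisfied.
Vote: the long-term lease of the principal facility requires three-fifths of the disinterested trustees present (13 − 3 = 10). 3/5 of 10 = 6, so 6 affirmative votes are needed; 6 voted in favor. Satisfied.

Valid — all requirements satisfied.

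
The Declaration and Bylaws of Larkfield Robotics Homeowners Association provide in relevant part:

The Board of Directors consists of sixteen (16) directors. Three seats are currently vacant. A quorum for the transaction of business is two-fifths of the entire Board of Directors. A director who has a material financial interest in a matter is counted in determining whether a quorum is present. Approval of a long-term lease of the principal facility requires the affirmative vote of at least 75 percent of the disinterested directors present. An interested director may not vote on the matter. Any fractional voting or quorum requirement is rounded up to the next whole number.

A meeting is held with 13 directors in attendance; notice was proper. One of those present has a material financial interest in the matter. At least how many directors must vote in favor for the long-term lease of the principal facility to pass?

9

The long-term lease of the principal facility requires three-fourths of the disinterested directors present (13 − 1 = 12).
3/4 of 12 = 9.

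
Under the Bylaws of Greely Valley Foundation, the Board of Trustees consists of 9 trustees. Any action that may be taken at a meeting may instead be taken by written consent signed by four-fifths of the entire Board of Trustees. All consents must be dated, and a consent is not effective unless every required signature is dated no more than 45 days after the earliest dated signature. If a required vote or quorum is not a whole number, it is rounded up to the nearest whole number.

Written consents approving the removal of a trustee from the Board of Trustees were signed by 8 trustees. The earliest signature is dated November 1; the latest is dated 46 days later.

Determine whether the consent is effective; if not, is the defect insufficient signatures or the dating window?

Not effective — dating-window requirement not satisfied.

Signatures required: four-fifths of 9 — 4/5 of 9 = 7.20, rounded up to 8, so 8 needed; 8 signed. Sufficient.
Dating window: the latest signature is 46 days after the earliest; the limit is 45 days. Outside the window.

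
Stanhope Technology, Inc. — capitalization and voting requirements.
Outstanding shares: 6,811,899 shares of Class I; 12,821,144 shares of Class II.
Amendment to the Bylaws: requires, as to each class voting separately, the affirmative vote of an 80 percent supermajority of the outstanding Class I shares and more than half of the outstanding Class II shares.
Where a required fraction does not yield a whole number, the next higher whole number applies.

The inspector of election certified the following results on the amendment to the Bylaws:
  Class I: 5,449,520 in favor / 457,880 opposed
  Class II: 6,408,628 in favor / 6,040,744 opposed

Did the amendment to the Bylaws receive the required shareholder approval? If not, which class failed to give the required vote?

Not approved — the Class II shares did not give the required vote.

Class I: 4/5 of 6811899 = 5449519.20, rounded up to 5449520; 5,449,520 required, 5,449,520 in favor — approved.
Class II: a majority of 12821144 is 6410573; 6,410,573 required, 6,408,628 in favor — not approved.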